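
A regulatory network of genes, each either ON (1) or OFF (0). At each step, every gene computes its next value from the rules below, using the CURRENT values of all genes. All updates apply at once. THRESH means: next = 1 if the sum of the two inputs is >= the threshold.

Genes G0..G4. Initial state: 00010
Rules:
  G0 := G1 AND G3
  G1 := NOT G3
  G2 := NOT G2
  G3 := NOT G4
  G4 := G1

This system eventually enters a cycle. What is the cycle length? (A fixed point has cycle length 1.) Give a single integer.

Answer: 2

Derivation:
Step 0: 00010
Step 1: G0=G1&G3=0&1=0 G1=NOT G3=NOT 1=0 G2=NOT G2=NOT 0=1 G3=NOT G4=NOT 0=1 G4=G1=0 -> 00110
Step 2: G0=G1&G3=0&1=0 G1=NOT G3=NOT 1=0 G2=NOT G2=NOT 1=0 G3=NOT G4=NOT 0=1 G4=G1=0 -> 00010
State from step 2 equals state from step 0 -> cycle length 2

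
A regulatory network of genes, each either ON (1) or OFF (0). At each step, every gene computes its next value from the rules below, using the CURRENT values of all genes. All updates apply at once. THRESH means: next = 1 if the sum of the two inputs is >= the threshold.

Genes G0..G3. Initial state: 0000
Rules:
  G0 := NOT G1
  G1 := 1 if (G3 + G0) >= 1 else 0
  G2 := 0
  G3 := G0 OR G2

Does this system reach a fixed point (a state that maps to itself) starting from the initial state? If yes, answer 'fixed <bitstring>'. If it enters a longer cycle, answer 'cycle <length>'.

Answer: cycle 5

Derivation:
Step 0: 0000
Step 1: G0=NOT G1=NOT 0=1 G1=(0+0>=1)=0 G2=0(const) G3=G0|G2=0|0=0 -> 1000
Step 2: G0=NOT G1=NOT 0=1 G1=(0+1>=1)=1 G2=0(const) G3=G0|G2=1|0=1 -> 1101
Step 3: G0=NOT G1=NOT 1=0 G1=(1+1>=1)=1 G2=0(const) G3=G0|G2=1|0=1 -> 0101
Step 4: G0=NOT G1=NOT 1=0 G1=(1+0>=1)=1 G2=0(const) G3=G0|G2=0|0=0 -> 0100
Step 5: G0=NOT G1=NOT 1=0 G1=(0+0>=1)=0 G2=0(const) G3=G0|G2=0|0=0 -> 0000
Cycle of length 5 starting at step 0 -> no fixed point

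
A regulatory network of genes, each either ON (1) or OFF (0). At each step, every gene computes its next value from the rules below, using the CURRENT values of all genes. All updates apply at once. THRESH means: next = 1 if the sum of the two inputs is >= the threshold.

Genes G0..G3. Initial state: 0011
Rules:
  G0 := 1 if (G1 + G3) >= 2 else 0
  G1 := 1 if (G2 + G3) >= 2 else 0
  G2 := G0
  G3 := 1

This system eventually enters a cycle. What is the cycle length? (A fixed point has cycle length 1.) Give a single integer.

Step 0: 0011
Step 1: G0=(0+1>=2)=0 G1=(1+1>=2)=1 G2=G0=0 G3=1(const) -> 0101
Step 2: G0=(1+1>=2)=1 G1=(0+1>=2)=0 G2=G0=0 G3=1(const) -> 1001
Step 3: G0=(0+1>=2)=0 G1=(0+1>=2)=0 G2=G0=1 G3=1(const) -> 0011
State from step 3 equals state from step 0 -> cycle length 3

Answer: 3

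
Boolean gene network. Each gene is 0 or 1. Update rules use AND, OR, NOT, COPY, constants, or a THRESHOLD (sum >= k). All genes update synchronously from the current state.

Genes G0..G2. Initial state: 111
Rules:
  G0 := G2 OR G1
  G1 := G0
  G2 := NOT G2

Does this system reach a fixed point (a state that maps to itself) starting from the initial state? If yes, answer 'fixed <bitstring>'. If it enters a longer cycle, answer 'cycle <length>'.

Answer: cycle 2

Derivation:
Step 0: 111
Step 1: G0=G2|G1=1|1=1 G1=G0=1 G2=NOT G2=NOT 1=0 -> 110
Step 2: G0=G2|G1=0|1=1 G1=G0=1 G2=NOT G2=NOT 0=1 -> 111
Cycle of length 2 starting at step 0 -> no fixed point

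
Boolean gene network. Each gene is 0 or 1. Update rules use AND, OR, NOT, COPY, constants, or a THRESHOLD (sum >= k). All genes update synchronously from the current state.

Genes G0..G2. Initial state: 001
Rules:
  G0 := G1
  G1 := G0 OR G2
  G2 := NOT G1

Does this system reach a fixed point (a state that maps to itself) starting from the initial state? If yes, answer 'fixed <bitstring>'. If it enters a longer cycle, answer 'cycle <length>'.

Step 0: 001
Step 1: G0=G1=0 G1=G0|G2=0|1=1 G2=NOT G1=NOT 0=1 -> 011
Step 2: G0=G1=1 G1=G0|G2=0|1=1 G2=NOT G1=NOT 1=0 -> 110
Step 3: G0=G1=1 G1=G0|G2=1|0=1 G2=NOT G1=NOT 1=0 -> 110
Fixed point reached at step 2: 110

Answer: fixed 110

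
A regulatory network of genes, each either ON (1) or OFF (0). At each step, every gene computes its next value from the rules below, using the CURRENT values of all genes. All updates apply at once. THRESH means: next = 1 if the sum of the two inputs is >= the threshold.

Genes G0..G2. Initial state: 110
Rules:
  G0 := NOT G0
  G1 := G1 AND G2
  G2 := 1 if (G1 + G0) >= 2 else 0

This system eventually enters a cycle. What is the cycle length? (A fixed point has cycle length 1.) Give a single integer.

Step 0: 110
Step 1: G0=NOT G0=NOT 1=0 G1=G1&G2=1&0=0 G2=(1+1>=2)=1 -> 001
Step 2: G0=NOT G0=NOT 0=1 G1=G1&G2=0&1=0 G2=(0+0>=2)=0 -> 100
Step 3: G0=NOT G0=NOT 1=0 G1=G1&G2=0&0=0 G2=(0+1>=2)=0 -> 000
Step 4: G0=NOT G0=NOT 0=1 G1=G1&G2=0&0=0 G2=(0+0>=2)=0 -> 100
State from step 4 equals state from step 2 -> cycle length 2

Answer: 2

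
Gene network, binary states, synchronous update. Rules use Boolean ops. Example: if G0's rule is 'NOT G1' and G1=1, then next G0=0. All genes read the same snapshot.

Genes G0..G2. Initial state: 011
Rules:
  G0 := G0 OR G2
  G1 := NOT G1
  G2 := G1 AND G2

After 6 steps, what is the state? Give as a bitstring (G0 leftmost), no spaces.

Step 1: G0=G0|G2=0|1=1 G1=NOT G1=NOT 1=0 G2=G1&G2=1&1=1 -> 101
Step 2: G0=G0|G2=1|1=1 G1=NOT G1=NOT 0=1 G2=G1&G2=0&1=0 -> 110
Step 3: G0=G0|G2=1|0=1 G1=NOT G1=NOT 1=0 G2=G1&G2=1&0=0 -> 100
Step 4: G0=G0|G2=1|0=1 G1=NOT G1=NOT 0=1 G2=G1&G2=0&0=0 -> 110
Step 5: G0=G0|G2=1|0=1 G1=NOT G1=NOT 1=0 G2=G1&G2=1&0=0 -> 100
Step 6: G0=G0|G2=1|0=1 G1=NOT G1=NOT 0=1 G2=G1&G2=0&0=0 -> 110

110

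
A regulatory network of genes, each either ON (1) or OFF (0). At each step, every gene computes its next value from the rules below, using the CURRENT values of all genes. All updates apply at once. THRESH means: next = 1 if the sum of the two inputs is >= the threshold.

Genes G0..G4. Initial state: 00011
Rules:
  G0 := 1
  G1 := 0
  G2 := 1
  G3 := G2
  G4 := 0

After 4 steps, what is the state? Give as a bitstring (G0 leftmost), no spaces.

Step 1: G0=1(const) G1=0(const) G2=1(const) G3=G2=0 G4=0(const) -> 10100
Step 2: G0=1(const) G1=0(const) G2=1(const) G3=G2=1 G4=0(const) -> 10110
Step 3: G0=1(const) G1=0(const) G2=1(const) G3=G2=1 G4=0(const) -> 10110
Step 4: G0=1(const) G1=0(const) G2=1(const) G3=G2=1 G4=0(const) -> 10110

10110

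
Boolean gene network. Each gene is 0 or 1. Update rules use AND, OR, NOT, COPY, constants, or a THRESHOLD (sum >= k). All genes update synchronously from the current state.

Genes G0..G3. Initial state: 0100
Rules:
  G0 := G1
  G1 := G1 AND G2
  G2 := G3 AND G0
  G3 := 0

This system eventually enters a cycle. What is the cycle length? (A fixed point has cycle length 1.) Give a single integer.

Answer: 1

Derivation:
Step 0: 0100
Step 1: G0=G1=1 G1=G1&G2=1&0=0 G2=G3&G0=0&0=0 G3=0(const) -> 1000
Step 2: G0=G1=0 G1=G1&G2=0&0=0 G2=G3&G0=0&1=0 G3=0(const) -> 0000
Step 3: G0=G1=0 G1=G1&G2=0&0=0 G2=G3&G0=0&0=0 G3=0(const) -> 0000
State from step 3 equals state from step 2 -> cycle length 1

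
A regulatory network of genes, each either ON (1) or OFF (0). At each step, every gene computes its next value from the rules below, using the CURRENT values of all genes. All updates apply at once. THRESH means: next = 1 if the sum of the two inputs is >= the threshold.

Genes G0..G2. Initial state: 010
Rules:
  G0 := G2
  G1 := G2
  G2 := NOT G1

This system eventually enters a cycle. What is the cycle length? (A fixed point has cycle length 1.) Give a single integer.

Answer: 4

Derivation:
Step 0: 010
Step 1: G0=G2=0 G1=G2=0 G2=NOT G1=NOT 1=0 -> 000
Step 2: G0=G2=0 G1=G2=0 G2=NOT G1=NOT 0=1 -> 001
Step 3: G0=G2=1 G1=G2=1 G2=NOT G1=NOT 0=1 -> 111
Step 4: G0=G2=1 G1=G2=1 G2=NOT G1=NOT 1=0 -> 110
Step 5: G0=G2=0 G1=G2=0 G2=NOT G1=NOT 1=0 -> 000
State from step 5 equals state from step 1 -> cycle length 4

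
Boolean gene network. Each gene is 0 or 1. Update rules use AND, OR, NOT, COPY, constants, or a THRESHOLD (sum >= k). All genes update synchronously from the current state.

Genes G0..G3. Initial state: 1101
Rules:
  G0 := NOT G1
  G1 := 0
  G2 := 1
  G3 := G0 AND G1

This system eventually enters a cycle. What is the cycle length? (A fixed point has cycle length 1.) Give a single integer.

Answer: 1

Derivation:
Step 0: 1101
Step 1: G0=NOT G1=NOT 1=0 G1=0(const) G2=1(const) G3=G0&G1=1&1=1 -> 0011
Step 2: G0=NOT G1=NOT 0=1 G1=0(const) G2=1(const) G3=G0&G1=0&0=0 -> 1010
Step 3: G0=NOT G1=NOT 0=1 G1=0(const) G2=1(const) G3=G0&G1=1&0=0 -> 1010
State from step 3 equals state from step 2 -> cycle length 1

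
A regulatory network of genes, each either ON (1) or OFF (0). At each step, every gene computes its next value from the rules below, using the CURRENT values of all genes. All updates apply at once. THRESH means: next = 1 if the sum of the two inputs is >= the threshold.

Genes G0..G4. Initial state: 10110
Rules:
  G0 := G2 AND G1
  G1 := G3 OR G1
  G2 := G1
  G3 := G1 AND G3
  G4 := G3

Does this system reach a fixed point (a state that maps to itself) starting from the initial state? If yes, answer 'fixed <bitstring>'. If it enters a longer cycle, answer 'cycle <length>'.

Step 0: 10110
Step 1: G0=G2&G1=1&0=0 G1=G3|G1=1|0=1 G2=G1=0 G3=G1&G3=0&1=0 G4=G3=1 -> 01001
Step 2: G0=G2&G1=0&1=0 G1=G3|G1=0|1=1 G2=G1=1 G3=G1&G3=1&0=0 G4=G3=0 -> 01100
Step 3: G0=G2&G1=1&1=1 G1=G3|G1=0|1=1 G2=G1=1 G3=G1&G3=1&0=0 G4=G3=0 -> 11100
Step 4: G0=G2&G1=1&1=1 G1=G3|G1=0|1=1 G2=G1=1 G3=G1&G3=1&0=0 G4=G3=0 -> 11100
Fixed point reached at step 3: 11100

Answer: fixed 11100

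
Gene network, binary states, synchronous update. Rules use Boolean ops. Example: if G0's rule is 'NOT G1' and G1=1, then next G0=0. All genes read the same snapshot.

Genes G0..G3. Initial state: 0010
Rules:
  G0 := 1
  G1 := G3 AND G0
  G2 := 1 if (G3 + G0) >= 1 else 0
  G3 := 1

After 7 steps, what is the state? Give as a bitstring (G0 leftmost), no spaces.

Step 1: G0=1(const) G1=G3&G0=0&0=0 G2=(0+0>=1)=0 G3=1(const) -> 1001
Step 2: G0=1(const) G1=G3&G0=1&1=1 G2=(1+1>=1)=1 G3=1(const) -> 1111
Step 3: G0=1(const) G1=G3&G0=1&1=1 G2=(1+1>=1)=1 G3=1(const) -> 1111
Step 4: G0=1(const) G1=G3&G0=1&1=1 G2=(1+1>=1)=1 G3=1(const) -> 1111
Step 5: G0=1(const) G1=G3&G0=1&1=1 G2=(1+1>=1)=1 G3=1(const) -> 1111
Step 6: G0=1(const) G1=G3&G0=1&1=1 G2=(1+1>=1)=1 G3=1(const) -> 1111
Step 7: G0=1(const) G1=G3&G0=1&1=1 G2=(1+1>=1)=1 G3=1(const) -> 1111

1111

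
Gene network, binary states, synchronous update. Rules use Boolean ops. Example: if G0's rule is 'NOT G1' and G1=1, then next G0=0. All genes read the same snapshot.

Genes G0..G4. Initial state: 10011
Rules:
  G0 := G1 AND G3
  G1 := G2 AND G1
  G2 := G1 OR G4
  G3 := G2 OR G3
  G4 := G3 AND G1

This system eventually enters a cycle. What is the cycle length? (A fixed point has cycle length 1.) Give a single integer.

Step 0: 10011
Step 1: G0=G1&G3=0&1=0 G1=G2&G1=0&0=0 G2=G1|G4=0|1=1 G3=G2|G3=0|1=1 G4=G3&G1=1&0=0 -> 00110
Step 2: G0=G1&G3=0&1=0 G1=G2&G1=1&0=0 G2=G1|G4=0|0=0 G3=G2|G3=1|1=1 G4=G3&G1=1&0=0 -> 00010
Step 3: G0=G1&G3=0&1=0 G1=G2&G1=0&0=0 G2=G1|G4=0|0=0 G3=G2|G3=0|1=1 G4=G3&G1=1&0=0 -> 00010
State from step 3 equals state from step 2 -> cycle length 1

Answer: 1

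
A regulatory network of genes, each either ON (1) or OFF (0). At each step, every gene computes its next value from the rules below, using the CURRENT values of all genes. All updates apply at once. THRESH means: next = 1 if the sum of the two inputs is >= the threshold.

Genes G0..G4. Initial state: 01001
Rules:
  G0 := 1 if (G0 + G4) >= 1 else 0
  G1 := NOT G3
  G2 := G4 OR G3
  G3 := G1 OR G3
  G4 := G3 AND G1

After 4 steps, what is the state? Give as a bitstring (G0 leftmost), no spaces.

Step 1: G0=(0+1>=1)=1 G1=NOT G3=NOT 0=1 G2=G4|G3=1|0=1 G3=G1|G3=1|0=1 G4=G3&G1=0&1=0 -> 11110
Step 2: G0=(1+0>=1)=1 G1=NOT G3=NOT 1=0 G2=G4|G3=0|1=1 G3=G1|G3=1|1=1 G4=G3&G1=1&1=1 -> 10111
Step 3: G0=(1+1>=1)=1 G1=NOT G3=NOT 1=0 G2=G4|G3=1|1=1 G3=G1|G3=0|1=1 G4=G3&G1=1&0=0 -> 10110
Step 4: G0=(1+0>=1)=1 G1=NOT G3=NOT 1=0 G2=G4|G3=0|1=1 G3=G1|G3=0|1=1 G4=G3&G1=1&0=0 -> 10110

10110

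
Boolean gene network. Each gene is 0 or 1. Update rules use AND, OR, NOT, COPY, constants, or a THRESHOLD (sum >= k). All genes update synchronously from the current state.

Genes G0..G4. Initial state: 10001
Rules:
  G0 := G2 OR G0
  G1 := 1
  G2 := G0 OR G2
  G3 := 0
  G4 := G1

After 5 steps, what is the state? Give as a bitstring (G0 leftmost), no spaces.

Step 1: G0=G2|G0=0|1=1 G1=1(const) G2=G0|G2=1|0=1 G3=0(const) G4=G1=0 -> 11100
Step 2: G0=G2|G0=1|1=1 G1=1(const) G2=G0|G2=1|1=1 G3=0(const) G4=G1=1 -> 11101
Step 3: G0=G2|G0=1|1=1 G1=1(const) G2=G0|G2=1|1=1 G3=0(const) G4=G1=1 -> 11101
Step 4: G0=G2|G0=1|1=1 G1=1(const) G2=G0|G2=1|1=1 G3=0(const) G4=G1=1 -> 11101
Step 5: G0=G2|G0=1|1=1 G1=1(const) G2=G0|G2=1|1=1 G3=0(const) G4=G1=1 -> 11101

11101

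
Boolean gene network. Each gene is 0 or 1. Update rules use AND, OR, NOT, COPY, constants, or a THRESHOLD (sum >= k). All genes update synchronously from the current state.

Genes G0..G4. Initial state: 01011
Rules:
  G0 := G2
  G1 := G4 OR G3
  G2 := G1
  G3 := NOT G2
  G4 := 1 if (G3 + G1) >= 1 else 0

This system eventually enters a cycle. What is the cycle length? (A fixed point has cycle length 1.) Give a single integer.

Answer: 1

Derivation:
Step 0: 01011
Step 1: G0=G2=0 G1=G4|G3=1|1=1 G2=G1=1 G3=NOT G2=NOT 0=1 G4=(1+1>=1)=1 -> 01111
Step 2: G0=G2=1 G1=G4|G3=1|1=1 G2=G1=1 G3=NOT G2=NOT 1=0 G4=(1+1>=1)=1 -> 11101
Step 3: G0=G2=1 G1=G4|G3=1|0=1 G2=G1=1 G3=NOT G2=NOT 1=0 G4=(0+1>=1)=1 -> 11101
State from step 3 equals state from step 2 -> cycle length 1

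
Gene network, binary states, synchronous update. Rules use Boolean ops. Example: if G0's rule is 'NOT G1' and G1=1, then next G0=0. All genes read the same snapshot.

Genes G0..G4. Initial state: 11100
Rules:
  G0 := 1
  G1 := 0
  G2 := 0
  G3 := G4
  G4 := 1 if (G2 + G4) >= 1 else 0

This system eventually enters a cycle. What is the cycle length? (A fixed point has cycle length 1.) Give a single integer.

Step 0: 11100
Step 1: G0=1(const) G1=0(const) G2=0(const) G3=G4=0 G4=(1+0>=1)=1 -> 10001
Step 2: G0=1(const) G1=0(const) G2=0(const) G3=G4=1 G4=(0+1>=1)=1 -> 10011
Step 3: G0=1(const) G1=0(const) G2=0(const) G3=G4=1 G4=(0+1>=1)=1 -> 10011
State from step 3 equals state from step 2 -> cycle length 1

Answer: 1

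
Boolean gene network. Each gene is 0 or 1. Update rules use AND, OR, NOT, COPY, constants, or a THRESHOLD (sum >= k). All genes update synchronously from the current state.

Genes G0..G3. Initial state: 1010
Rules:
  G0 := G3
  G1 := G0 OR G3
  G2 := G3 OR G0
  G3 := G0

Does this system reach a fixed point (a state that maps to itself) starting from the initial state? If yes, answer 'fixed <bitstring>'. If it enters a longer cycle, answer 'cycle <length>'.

Answer: cycle 2

Derivation:
Step 0: 1010
Step 1: G0=G3=0 G1=G0|G3=1|0=1 G2=G3|G0=0|1=1 G3=G0=1 -> 0111
Step 2: G0=G3=1 G1=G0|G3=0|1=1 G2=G3|G0=1|0=1 G3=G0=0 -> 1110
Step 3: G0=G3=0 G1=G0|G3=1|0=1 G2=G3|G0=0|1=1 G3=G0=1 -> 0111
Cycle of length 2 starting at step 1 -> no fixed point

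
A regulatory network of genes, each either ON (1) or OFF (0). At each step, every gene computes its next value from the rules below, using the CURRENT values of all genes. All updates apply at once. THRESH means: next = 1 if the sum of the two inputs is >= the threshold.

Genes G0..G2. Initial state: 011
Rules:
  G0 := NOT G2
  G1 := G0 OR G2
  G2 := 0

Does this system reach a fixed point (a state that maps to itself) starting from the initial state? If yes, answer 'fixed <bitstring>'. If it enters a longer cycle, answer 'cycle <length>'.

Step 0: 011
Step 1: G0=NOT G2=NOT 1=0 G1=G0|G2=0|1=1 G2=0(const) -> 010
Step 2: G0=NOT G2=NOT 0=1 G1=G0|G2=0|0=0 G2=0(const) -> 100
Step 3: G0=NOT G2=NOT 0=1 G1=G0|G2=1|0=1 G2=0(const) -> 110
Step 4: G0=NOT G2=NOT 0=1 G1=G0|G2=1|0=1 G2=0(const) -> 110
Fixed point reached at step 3: 110

Answer: fixed 110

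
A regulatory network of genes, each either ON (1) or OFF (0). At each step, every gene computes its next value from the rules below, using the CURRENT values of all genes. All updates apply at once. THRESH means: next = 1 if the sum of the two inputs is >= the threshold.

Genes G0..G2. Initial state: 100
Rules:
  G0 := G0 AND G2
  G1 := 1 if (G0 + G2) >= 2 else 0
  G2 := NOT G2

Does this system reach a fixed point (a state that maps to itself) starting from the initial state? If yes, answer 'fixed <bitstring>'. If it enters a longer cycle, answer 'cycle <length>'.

Answer: cycle 2

Derivation:
Step 0: 100
Step 1: G0=G0&G2=1&0=0 G1=(1+0>=2)=0 G2=NOT G2=NOT 0=1 -> 001
Step 2: G0=G0&G2=0&1=0 G1=(0+1>=2)=0 G2=NOT G2=NOT 1=0 -> 000
Step 3: G0=G0&G2=0&0=0 G1=(0+0>=2)=0 G2=NOT G2=NOT 0=1 -> 001
Cycle of length 2 starting at step 1 -> no fixed point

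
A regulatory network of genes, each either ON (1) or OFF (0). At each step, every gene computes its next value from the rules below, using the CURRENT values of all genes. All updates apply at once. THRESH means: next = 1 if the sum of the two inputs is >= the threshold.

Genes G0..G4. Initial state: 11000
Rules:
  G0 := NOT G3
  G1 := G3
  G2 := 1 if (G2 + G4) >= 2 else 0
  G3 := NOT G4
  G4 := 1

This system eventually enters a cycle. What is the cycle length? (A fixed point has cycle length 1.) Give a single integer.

Answer: 1

Derivation:
Step 0: 11000
Step 1: G0=NOT G3=NOT 0=1 G1=G3=0 G2=(0+0>=2)=0 G3=NOT G4=NOT 0=1 G4=1(const) -> 10011
Step 2: G0=NOT G3=NOT 1=0 G1=G3=1 G2=(0+1>=2)=0 G3=NOT G4=NOT 1=0 G4=1(const) -> 01001
Step 3: G0=NOT G3=NOT 0=1 G1=G3=0 G2=(0+1>=2)=0 G3=NOT G4=NOT 1=0 G4=1(const) -> 10001
Step 4: G0=NOT G3=NOT 0=1 G1=G3=0 G2=(0+1>=2)=0 G3=NOT G4=NOT 1=0 G4=1(const) -> 10001
State from step 4 equals state from step 3 -> cycle length 1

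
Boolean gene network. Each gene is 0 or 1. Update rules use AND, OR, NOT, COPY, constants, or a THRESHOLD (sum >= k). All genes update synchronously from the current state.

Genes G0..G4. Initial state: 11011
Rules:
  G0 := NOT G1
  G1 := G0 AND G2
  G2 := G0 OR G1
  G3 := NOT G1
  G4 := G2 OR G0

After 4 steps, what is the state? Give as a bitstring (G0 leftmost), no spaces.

Step 1: G0=NOT G1=NOT 1=0 G1=G0&G2=1&0=0 G2=G0|G1=1|1=1 G3=NOT G1=NOT 1=0 G4=G2|G0=0|1=1 -> 00101
Step 2: G0=NOT G1=NOT 0=1 G1=G0&G2=0&1=0 G2=G0|G1=0|0=0 G3=NOT G1=NOT 0=1 G4=G2|G0=1|0=1 -> 10011
Step 3: G0=NOT G1=NOT 0=1 G1=G0&G2=1&0=0 G2=G0|G1=1|0=1 G3=NOT G1=NOT 0=1 G4=G2|G0=0|1=1 -> 10111
Step 4: G0=NOT G1=NOT 0=1 G1=G0&G2=1&1=1 G2=G0|G1=1|0=1 G3=NOT G1=NOT 0=1 G4=G2|G0=1|1=1 -> 11111

11111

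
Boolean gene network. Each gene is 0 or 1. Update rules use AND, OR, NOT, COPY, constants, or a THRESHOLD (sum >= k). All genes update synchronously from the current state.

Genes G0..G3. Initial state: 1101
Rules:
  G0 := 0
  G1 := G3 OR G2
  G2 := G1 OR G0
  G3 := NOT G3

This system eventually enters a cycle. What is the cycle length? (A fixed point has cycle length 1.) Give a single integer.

Step 0: 1101
Step 1: G0=0(const) G1=G3|G2=1|0=1 G2=G1|G0=1|1=1 G3=NOT G3=NOT 1=0 -> 0110
Step 2: G0=0(const) G1=G3|G2=0|1=1 G2=G1|G0=1|0=1 G3=NOT G3=NOT 0=1 -> 0111
Step 3: G0=0(const) G1=G3|G2=1|1=1 G2=G1|G0=1|0=1 G3=NOT G3=NOT 1=0 -> 0110
State from step 3 equals state from step 1 -> cycle length 2

Answer: 2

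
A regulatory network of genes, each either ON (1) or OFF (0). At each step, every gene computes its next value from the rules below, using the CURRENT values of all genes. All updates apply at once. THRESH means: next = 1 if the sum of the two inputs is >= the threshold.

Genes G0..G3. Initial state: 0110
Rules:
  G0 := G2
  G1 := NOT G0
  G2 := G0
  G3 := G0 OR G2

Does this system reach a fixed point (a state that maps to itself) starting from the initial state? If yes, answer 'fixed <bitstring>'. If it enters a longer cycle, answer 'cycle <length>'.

Step 0: 0110
Step 1: G0=G2=1 G1=NOT G0=NOT 0=1 G2=G0=0 G3=G0|G2=0|1=1 -> 1101
Step 2: G0=G2=0 G1=NOT G0=NOT 1=0 G2=G0=1 G3=G0|G2=1|0=1 -> 0011
Step 3: G0=G2=1 G1=NOT G0=NOT 0=1 G2=G0=0 G3=G0|G2=0|1=1 -> 1101
Cycle of length 2 starting at step 1 -> no fixed point

Answer: cycle 2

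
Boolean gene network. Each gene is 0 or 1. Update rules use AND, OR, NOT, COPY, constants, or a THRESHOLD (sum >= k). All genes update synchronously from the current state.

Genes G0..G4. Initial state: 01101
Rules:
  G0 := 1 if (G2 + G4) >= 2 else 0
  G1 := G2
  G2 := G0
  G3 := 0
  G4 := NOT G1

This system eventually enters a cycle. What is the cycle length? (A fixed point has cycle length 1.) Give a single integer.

Step 0: 01101
Step 1: G0=(1+1>=2)=1 G1=G2=1 G2=G0=0 G3=0(const) G4=NOT G1=NOT 1=0 -> 11000
Step 2: G0=(0+0>=2)=0 G1=G2=0 G2=G0=1 G3=0(const) G4=NOT G1=NOT 1=0 -> 00100
Step 3: G0=(1+0>=2)=0 G1=G2=1 G2=G0=0 G3=0(const) G4=NOT G1=NOT 0=1 -> 01001
Step 4: G0=(0+1>=2)=0 G1=G2=0 G2=G0=0 G3=0(const) G4=NOT G1=NOT 1=0 -> 00000
Step 5: G0=(0+0>=2)=0 G1=G2=0 G2=G0=0 G3=0(const) G4=NOT G1=NOT 0=1 -> 00001
Step 6: G0=(0+1>=2)=0 G1=G2=0 G2=G0=0 G3=0(const) G4=NOT G1=NOT 0=1 -> 00001
State from step 6 equals state from step 5 -> cycle length 1

Answer: 1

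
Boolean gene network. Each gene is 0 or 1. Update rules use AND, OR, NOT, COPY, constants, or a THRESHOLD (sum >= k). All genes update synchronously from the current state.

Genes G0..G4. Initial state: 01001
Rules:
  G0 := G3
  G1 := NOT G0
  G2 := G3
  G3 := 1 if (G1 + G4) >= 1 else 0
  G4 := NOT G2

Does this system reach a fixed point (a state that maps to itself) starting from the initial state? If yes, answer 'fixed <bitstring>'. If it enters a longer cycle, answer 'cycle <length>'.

Step 0: 01001
Step 1: G0=G3=0 G1=NOT G0=NOT 0=1 G2=G3=0 G3=(1+1>=1)=1 G4=NOT G2=NOT 0=1 -> 01011
Step 2: G0=G3=1 G1=NOT G0=NOT 0=1 G2=G3=1 G3=(1+1>=1)=1 G4=NOT G2=NOT 0=1 -> 11111
Step 3: G0=G3=1 G1=NOT G0=NOT 1=0 G2=G3=1 G3=(1+1>=1)=1 G4=NOT G2=NOT 1=0 -> 10110
Step 4: G0=G3=1 G1=NOT G0=NOT 1=0 G2=G3=1 G3=(0+0>=1)=0 G4=NOT G2=NOT 1=0 -> 10100
Step 5: G0=G3=0 G1=NOT G0=NOT 1=0 G2=G3=0 G3=(0+0>=1)=0 G4=NOT G2=NOT 1=0 -> 00000
Step 6: G0=G3=0 G1=NOT G0=NOT 0=1 G2=G3=0 G3=(0+0>=1)=0 G4=NOT G2=NOT 0=1 -> 01001
Cycle of length 6 starting at step 0 -> no fixed point

Answer: cycle 6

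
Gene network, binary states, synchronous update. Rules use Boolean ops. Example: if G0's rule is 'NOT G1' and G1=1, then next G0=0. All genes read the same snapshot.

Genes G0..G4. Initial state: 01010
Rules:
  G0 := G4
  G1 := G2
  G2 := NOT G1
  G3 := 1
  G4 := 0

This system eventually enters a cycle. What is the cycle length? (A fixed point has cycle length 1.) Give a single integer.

Step 0: 01010
Step 1: G0=G4=0 G1=G2=0 G2=NOT G1=NOT 1=0 G3=1(const) G4=0(const) -> 00010
Step 2: G0=G4=0 G1=G2=0 G2=NOT G1=NOT 0=1 G3=1(const) G4=0(const) -> 00110
Step 3: G0=G4=0 G1=G2=1 G2=NOT G1=NOT 0=1 G3=1(const) G4=0(const) -> 01110
Step 4: G0=G4=0 G1=G2=1 G2=NOT G1=NOT 1=0 G3=1(const) G4=0(const) -> 01010
State from step 4 equals state from step 0 -> cycle length 4

Answer: 4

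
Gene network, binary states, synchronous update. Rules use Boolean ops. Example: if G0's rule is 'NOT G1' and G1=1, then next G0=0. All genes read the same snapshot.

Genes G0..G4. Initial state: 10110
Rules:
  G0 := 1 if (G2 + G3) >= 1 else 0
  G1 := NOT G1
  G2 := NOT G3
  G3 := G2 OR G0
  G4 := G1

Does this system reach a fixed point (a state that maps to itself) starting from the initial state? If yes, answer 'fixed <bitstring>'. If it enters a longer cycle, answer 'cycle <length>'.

Answer: cycle 2

Derivation:
Step 0: 10110
Step 1: G0=(1+1>=1)=1 G1=NOT G1=NOT 0=1 G2=NOT G3=NOT 1=0 G3=G2|G0=1|1=1 G4=G1=0 -> 11010
Step 2: G0=(0+1>=1)=1 G1=NOT G1=NOT 1=0 G2=NOT G3=NOT 1=0 G3=G2|G0=0|1=1 G4=G1=1 -> 10011
Step 3: G0=(0+1>=1)=1 G1=NOT G1=NOT 0=1 G2=NOT G3=NOT 1=0 G3=G2|G0=0|1=1 G4=G1=0 -> 11010
Cycle of length 2 starting at step 1 -> no fixed point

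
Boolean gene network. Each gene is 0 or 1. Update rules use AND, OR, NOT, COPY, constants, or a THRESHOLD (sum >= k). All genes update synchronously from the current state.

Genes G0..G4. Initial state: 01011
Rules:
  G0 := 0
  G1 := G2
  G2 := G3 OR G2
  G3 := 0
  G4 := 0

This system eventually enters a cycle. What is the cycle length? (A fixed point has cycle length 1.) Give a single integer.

Step 0: 01011
Step 1: G0=0(const) G1=G2=0 G2=G3|G2=1|0=1 G3=0(const) G4=0(const) -> 00100
Step 2: G0=0(const) G1=G2=1 G2=G3|G2=0|1=1 G3=0(const) G4=0(const) -> 01100
Step 3: G0=0(const) G1=G2=1 G2=G3|G2=0|1=1 G3=0(const) G4=0(const) -> 01100
State from step 3 equals state from step 2 -> cycle length 1

Answer: 1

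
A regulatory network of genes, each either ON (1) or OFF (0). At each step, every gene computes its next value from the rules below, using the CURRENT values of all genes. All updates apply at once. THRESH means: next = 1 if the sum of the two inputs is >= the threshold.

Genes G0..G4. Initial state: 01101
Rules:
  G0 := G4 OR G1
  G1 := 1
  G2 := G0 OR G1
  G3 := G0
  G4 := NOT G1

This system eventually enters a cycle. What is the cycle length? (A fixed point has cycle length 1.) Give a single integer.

Step 0: 01101
Step 1: G0=G4|G1=1|1=1 G1=1(const) G2=G0|G1=0|1=1 G3=G0=0 G4=NOT G1=NOT 1=0 -> 11100
Step 2: G0=G4|G1=0|1=1 G1=1(const) G2=G0|G1=1|1=1 G3=G0=1 G4=NOT G1=NOT 1=0 -> 11110
Step 3: G0=G4|G1=0|1=1 G1=1(const) G2=G0|G1=1|1=1 G3=G0=1 G4=NOT G1=NOT 1=0 -> 11110
State from step 3 equals state from step 2 -> cycle length 1

Answer: 1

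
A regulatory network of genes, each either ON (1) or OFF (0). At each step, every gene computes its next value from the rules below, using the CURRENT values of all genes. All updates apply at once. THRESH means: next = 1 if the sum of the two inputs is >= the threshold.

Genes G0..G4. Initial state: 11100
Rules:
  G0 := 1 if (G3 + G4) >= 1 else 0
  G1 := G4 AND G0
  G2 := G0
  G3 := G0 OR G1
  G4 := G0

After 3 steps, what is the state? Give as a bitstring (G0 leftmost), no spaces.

Step 1: G0=(0+0>=1)=0 G1=G4&G0=0&1=0 G2=G0=1 G3=G0|G1=1|1=1 G4=G0=1 -> 00111
Step 2: G0=(1+1>=1)=1 G1=G4&G0=1&0=0 G2=G0=0 G3=G0|G1=0|0=0 G4=G0=0 -> 10000
Step 3: G0=(0+0>=1)=0 G1=G4&G0=0&1=0 G2=G0=1 G3=G0|G1=1|0=1 G4=G0=1 -> 00111

00111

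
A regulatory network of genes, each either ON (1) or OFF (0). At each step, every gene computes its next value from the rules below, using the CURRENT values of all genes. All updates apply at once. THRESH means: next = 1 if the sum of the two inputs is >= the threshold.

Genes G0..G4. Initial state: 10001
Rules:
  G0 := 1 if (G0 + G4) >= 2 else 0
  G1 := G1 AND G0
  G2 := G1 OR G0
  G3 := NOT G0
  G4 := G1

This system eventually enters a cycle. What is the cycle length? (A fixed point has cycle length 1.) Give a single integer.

Answer: 1

Derivation:
Step 0: 10001
Step 1: G0=(1+1>=2)=1 G1=G1&G0=0&1=0 G2=G1|G0=0|1=1 G3=NOT G0=NOT 1=0 G4=G1=0 -> 10100
Step 2: G0=(1+0>=2)=0 G1=G1&G0=0&1=0 G2=G1|G0=0|1=1 G3=NOT G0=NOT 1=0 G4=G1=0 -> 00100
Step 3: G0=(0+0>=2)=0 G1=G1&G0=0&0=0 G2=G1|G0=0|0=0 G3=NOT G0=NOT 0=1 G4=G1=0 -> 00010
Step 4: G0=(0+0>=2)=0 G1=G1&G0=0&0=0 G2=G1|G0=0|0=0 G3=NOT G0=NOT 0=1 G4=G1=0 -> 00010
State from step 4 equals state from step 3 -> cycle length 1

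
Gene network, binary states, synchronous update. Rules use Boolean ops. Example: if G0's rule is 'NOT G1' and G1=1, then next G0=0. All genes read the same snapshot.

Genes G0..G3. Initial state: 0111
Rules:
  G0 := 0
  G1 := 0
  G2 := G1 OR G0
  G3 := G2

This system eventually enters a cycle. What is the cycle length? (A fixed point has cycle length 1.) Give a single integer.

Step 0: 0111
Step 1: G0=0(const) G1=0(const) G2=G1|G0=1|0=1 G3=G2=1 -> 0011
Step 2: G0=0(const) G1=0(const) G2=G1|G0=0|0=0 G3=G2=1 -> 0001
Step 3: G0=0(const) G1=0(const) G2=G1|G0=0|0=0 G3=G2=0 -> 0000
Step 4: G0=0(const) G1=0(const) G2=G1|G0=0|0=0 G3=G2=0 -> 0000
State from step 4 equals state from step 3 -> cycle length 1

Answer: 1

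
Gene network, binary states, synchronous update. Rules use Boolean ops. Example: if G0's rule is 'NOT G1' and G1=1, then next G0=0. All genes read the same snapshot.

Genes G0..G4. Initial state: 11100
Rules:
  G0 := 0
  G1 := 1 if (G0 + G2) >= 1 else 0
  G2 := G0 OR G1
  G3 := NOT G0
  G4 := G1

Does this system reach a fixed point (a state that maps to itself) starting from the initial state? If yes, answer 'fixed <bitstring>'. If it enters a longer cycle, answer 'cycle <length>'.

Answer: fixed 01111

Derivation:
Step 0: 11100
Step 1: G0=0(const) G1=(1+1>=1)=1 G2=G0|G1=1|1=1 G3=NOT G0=NOT 1=0 G4=G1=1 -> 01101
Step 2: G0=0(const) G1=(0+1>=1)=1 G2=G0|G1=0|1=1 G3=NOT G0=NOT 0=1 G4=G1=1 -> 01111
Step 3: G0=0(const) G1=(0+1>=1)=1 G2=G0|G1=0|1=1 G3=NOT G0=NOT 0=1 G4=G1=1 -> 01111
Fixed point reached at step 2: 01111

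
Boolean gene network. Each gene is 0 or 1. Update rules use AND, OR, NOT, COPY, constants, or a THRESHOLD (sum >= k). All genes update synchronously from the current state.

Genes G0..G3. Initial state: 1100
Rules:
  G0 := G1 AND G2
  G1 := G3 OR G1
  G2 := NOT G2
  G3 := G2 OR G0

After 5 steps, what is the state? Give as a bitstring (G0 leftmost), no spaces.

Step 1: G0=G1&G2=1&0=0 G1=G3|G1=0|1=1 G2=NOT G2=NOT 0=1 G3=G2|G0=0|1=1 -> 0111
Step 2: G0=G1&G2=1&1=1 G1=G3|G1=1|1=1 G2=NOT G2=NOT 1=0 G3=G2|G0=1|0=1 -> 1101
Step 3: G0=G1&G2=1&0=0 G1=G3|G1=1|1=1 G2=NOT G2=NOT 0=1 G3=G2|G0=0|1=1 -> 0111
Step 4: G0=G1&G2=1&1=1 G1=G3|G1=1|1=1 G2=NOT G2=NOT 1=0 G3=G2|G0=1|0=1 -> 1101
Step 5: G0=G1&G2=1&0=0 G1=G3|G1=1|1=1 G2=NOT G2=NOT 0=1 G3=G2|G0=0|1=1 -> 0111

0111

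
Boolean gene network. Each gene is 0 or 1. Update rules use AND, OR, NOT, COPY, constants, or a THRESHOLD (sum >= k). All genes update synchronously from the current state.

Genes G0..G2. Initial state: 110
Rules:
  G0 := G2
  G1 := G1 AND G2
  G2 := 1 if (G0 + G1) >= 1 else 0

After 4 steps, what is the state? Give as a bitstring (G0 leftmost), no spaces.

Step 1: G0=G2=0 G1=G1&G2=1&0=0 G2=(1+1>=1)=1 -> 001
Step 2: G0=G2=1 G1=G1&G2=0&1=0 G2=(0+0>=1)=0 -> 100
Step 3: G0=G2=0 G1=G1&G2=0&0=0 G2=(1+0>=1)=1 -> 001
Step 4: G0=G2=1 G1=G1&G2=0&1=0 G2=(0+0>=1)=0 -> 100

100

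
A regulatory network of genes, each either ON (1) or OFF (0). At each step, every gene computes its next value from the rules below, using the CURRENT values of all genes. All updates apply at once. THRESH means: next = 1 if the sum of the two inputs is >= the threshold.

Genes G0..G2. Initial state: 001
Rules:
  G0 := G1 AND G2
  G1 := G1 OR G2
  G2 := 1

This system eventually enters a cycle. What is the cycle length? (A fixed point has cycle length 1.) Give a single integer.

Answer: 1

Derivation:
Step 0: 001
Step 1: G0=G1&G2=0&1=0 G1=G1|G2=0|1=1 G2=1(const) -> 011
Step 2: G0=G1&G2=1&1=1 G1=G1|G2=1|1=1 G2=1(const) -> 111
Step 3: G0=G1&G2=1&1=1 G1=G1|G2=1|1=1 G2=1(const) -> 111
State from step 3 equals state from step 2 -> cycle length 1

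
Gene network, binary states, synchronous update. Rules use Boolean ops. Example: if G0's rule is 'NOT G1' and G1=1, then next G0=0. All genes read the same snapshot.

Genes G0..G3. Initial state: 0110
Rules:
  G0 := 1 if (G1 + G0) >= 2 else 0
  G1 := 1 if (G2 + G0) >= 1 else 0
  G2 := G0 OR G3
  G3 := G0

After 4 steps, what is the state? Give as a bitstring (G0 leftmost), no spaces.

Step 1: G0=(1+0>=2)=0 G1=(1+0>=1)=1 G2=G0|G3=0|0=0 G3=G0=0 -> 0100
Step 2: G0=(1+0>=2)=0 G1=(0+0>=1)=0 G2=G0|G3=0|0=0 G3=G0=0 -> 0000
Step 3: G0=(0+0>=2)=0 G1=(0+0>=1)=0 G2=G0|G3=0|0=0 G3=G0=0 -> 0000
Step 4: G0=(0+0>=2)=0 G1=(0+0>=1)=0 G2=G0|G3=0|0=0 G3=G0=0 -> 0000

0000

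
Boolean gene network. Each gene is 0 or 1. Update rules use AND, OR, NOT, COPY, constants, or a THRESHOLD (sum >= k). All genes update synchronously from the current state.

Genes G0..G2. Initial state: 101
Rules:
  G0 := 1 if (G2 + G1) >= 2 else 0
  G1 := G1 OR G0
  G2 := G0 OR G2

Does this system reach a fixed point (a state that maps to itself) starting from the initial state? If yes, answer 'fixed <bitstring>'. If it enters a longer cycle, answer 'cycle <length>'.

Answer: fixed 111

Derivation:
Step 0: 101
Step 1: G0=(1+0>=2)=0 G1=G1|G0=0|1=1 G2=G0|G2=1|1=1 -> 011
Step 2: G0=(1+1>=2)=1 G1=G1|G0=1|0=1 G2=G0|G2=0|1=1 -> 111
Step 3: G0=(1+1>=2)=1 G1=G1|G0=1|1=1 G2=G0|G2=1|1=1 -> 111
Fixed point reached at step 2: 111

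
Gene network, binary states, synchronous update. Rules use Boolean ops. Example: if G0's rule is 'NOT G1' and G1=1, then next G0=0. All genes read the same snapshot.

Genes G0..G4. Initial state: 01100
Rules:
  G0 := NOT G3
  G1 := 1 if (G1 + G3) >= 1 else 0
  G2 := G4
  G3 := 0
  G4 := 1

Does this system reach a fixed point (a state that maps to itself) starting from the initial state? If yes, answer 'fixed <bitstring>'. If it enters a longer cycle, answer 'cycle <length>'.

Step 0: 01100
Step 1: G0=NOT G3=NOT 0=1 G1=(1+0>=1)=1 G2=G4=0 G3=0(const) G4=1(const) -> 11001
Step 2: G0=NOT G3=NOT 0=1 G1=(1+0>=1)=1 G2=G4=1 G3=0(const) G4=1(const) -> 11101
Step 3: G0=NOT G3=NOT 0=1 G1=(1+0>=1)=1 G2=G4=1 G3=0(const) G4=1(const) -> 11101
Fixed point reached at step 2: 11101

Answer: fixed 11101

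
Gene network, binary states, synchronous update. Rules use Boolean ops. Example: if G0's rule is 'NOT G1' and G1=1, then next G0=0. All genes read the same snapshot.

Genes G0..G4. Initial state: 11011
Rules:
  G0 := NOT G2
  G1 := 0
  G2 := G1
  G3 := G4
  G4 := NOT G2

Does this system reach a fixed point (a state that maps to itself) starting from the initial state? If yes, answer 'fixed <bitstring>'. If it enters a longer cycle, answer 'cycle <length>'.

Answer: fixed 10011

Derivation:
Step 0: 11011
Step 1: G0=NOT G2=NOT 0=1 G1=0(const) G2=G1=1 G3=G4=1 G4=NOT G2=NOT 0=1 -> 10111
Step 2: G0=NOT G2=NOT 1=0 G1=0(const) G2=G1=0 G3=G4=1 G4=NOT G2=NOT 1=0 -> 00010
Step 3: G0=NOT G2=NOT 0=1 G1=0(const) G2=G1=0 G3=G4=0 G4=NOT G2=NOT 0=1 -> 10001
Step 4: G0=NOT G2=NOT 0=1 G1=0(const) G2=G1=0 G3=G4=1 G4=NOT G2=NOT 0=1 -> 10011
Step 5: G0=NOT G2=NOT 0=1 G1=0(const) G2=G1=0 G3=G4=1 G4=NOT G2=NOT 0=1 -> 10011
Fixed point reached at step 4: 10011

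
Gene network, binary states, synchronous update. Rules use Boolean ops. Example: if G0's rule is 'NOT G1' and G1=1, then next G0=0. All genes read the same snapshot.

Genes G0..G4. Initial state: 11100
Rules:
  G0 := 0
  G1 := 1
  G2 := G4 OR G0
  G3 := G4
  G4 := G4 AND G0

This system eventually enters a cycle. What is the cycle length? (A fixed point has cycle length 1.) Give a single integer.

Step 0: 11100
Step 1: G0=0(const) G1=1(const) G2=G4|G0=0|1=1 G3=G4=0 G4=G4&G0=0&1=0 -> 01100
Step 2: G0=0(const) G1=1(const) G2=G4|G0=0|0=0 G3=G4=0 G4=G4&G0=0&0=0 -> 01000
Step 3: G0=0(const) G1=1(const) G2=G4|G0=0|0=0 G3=G4=0 G4=G4&G0=0&0=0 -> 01000
State from step 3 equals state from step 2 -> cycle length 1

Answer: 1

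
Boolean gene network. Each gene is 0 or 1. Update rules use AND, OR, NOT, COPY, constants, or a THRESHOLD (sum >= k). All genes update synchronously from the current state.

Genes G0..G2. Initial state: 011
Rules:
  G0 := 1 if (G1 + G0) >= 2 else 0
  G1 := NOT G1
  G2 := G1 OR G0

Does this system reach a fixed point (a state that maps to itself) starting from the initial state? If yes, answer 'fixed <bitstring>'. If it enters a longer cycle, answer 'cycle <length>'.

Answer: cycle 2

Derivation:
Step 0: 011
Step 1: G0=(1+0>=2)=0 G1=NOT G1=NOT 1=0 G2=G1|G0=1|0=1 -> 001
Step 2: G0=(0+0>=2)=0 G1=NOT G1=NOT 0=1 G2=G1|G0=0|0=0 -> 010
Step 3: G0=(1+0>=2)=0 G1=NOT G1=NOT 1=0 G2=G1|G0=1|0=1 -> 001
Cycle of length 2 starting at step 1 -> no fixed point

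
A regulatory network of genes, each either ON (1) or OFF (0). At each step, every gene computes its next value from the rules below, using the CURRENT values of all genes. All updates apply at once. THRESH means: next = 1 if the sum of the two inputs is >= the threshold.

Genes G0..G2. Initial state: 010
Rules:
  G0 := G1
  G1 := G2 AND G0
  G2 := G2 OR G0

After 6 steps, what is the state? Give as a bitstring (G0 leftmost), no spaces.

Step 1: G0=G1=1 G1=G2&G0=0&0=0 G2=G2|G0=0|0=0 -> 100
Step 2: G0=G1=0 G1=G2&G0=0&1=0 G2=G2|G0=0|1=1 -> 001
Step 3: G0=G1=0 G1=G2&G0=1&0=0 G2=G2|G0=1|0=1 -> 001
Step 4: G0=G1=0 G1=G2&G0=1&0=0 G2=G2|G0=1|0=1 -> 001
Step 5: G0=G1=0 G1=G2&G0=1&0=0 G2=G2|G0=1|0=1 -> 001
Step 6: G0=G1=0 G1=G2&G0=1&0=0 G2=G2|G0=1|0=1 -> 001

001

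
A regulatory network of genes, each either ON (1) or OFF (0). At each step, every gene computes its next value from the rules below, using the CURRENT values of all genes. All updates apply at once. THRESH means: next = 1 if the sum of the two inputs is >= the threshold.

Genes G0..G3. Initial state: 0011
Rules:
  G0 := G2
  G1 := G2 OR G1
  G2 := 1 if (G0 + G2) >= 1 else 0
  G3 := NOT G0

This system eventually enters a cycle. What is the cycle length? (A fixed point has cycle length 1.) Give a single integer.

Step 0: 0011
Step 1: G0=G2=1 G1=G2|G1=1|0=1 G2=(0+1>=1)=1 G3=NOT G0=NOT 0=1 -> 1111
Step 2: G0=G2=1 G1=G2|G1=1|1=1 G2=(1+1>=1)=1 G3=NOT G0=NOT 1=0 -> 1110
Step 3: G0=G2=1 G1=G2|G1=1|1=1 G2=(1+1>=1)=1 G3=NOT G0=NOT 1=0 -> 1110
State from step 3 equals state from step 2 -> cycle length 1

Answer: 1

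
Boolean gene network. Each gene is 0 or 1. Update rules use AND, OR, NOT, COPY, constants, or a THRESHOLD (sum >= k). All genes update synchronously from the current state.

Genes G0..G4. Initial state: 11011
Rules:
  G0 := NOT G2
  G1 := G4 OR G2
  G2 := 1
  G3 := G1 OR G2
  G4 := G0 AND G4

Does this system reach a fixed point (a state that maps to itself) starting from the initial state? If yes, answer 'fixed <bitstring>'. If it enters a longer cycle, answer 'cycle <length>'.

Step 0: 11011
Step 1: G0=NOT G2=NOT 0=1 G1=G4|G2=1|0=1 G2=1(const) G3=G1|G2=1|0=1 G4=G0&G4=1&1=1 -> 11111
Step 2: G0=NOT G2=NOT 1=0 G1=G4|G2=1|1=1 G2=1(const) G3=G1|G2=1|1=1 G4=G0&G4=1&1=1 -> 01111
Step 3: G0=NOT G2=NOT 1=0 G1=G4|G2=1|1=1 G2=1(const) G3=G1|G2=1|1=1 G4=G0&G4=0&1=0 -> 01110
Step 4: G0=NOT G2=NOT 1=0 G1=G4|G2=0|1=1 G2=1(const) G3=G1|G2=1|1=1 G4=G0&G4=0&0=0 -> 01110
Fixed point reached at step 3: 01110

Answer: fixed 01110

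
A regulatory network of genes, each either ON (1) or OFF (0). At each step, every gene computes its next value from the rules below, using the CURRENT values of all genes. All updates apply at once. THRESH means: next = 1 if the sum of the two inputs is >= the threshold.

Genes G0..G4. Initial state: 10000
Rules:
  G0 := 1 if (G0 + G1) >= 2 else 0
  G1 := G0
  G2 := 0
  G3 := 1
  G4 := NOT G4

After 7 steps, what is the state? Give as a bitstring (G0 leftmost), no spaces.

Step 1: G0=(1+0>=2)=0 G1=G0=1 G2=0(const) G3=1(const) G4=NOT G4=NOT 0=1 -> 01011
Step 2: G0=(0+1>=2)=0 G1=G0=0 G2=0(const) G3=1(const) G4=NOT G4=NOT 1=0 -> 00010
Step 3: G0=(0+0>=2)=0 G1=G0=0 G2=0(const) G3=1(const) G4=NOT G4=NOT 0=1 -> 00011
Step 4: G0=(0+0>=2)=0 G1=G0=0 G2=0(const) G3=1(const) G4=NOT G4=NOT 1=0 -> 00010
Step 5: G0=(0+0>=2)=0 G1=G0=0 G2=0(const) G3=1(const) G4=NOT G4=NOT 0=1 -> 00011
Step 6: G0=(0+0>=2)=0 G1=G0=0 G2=0(const) G3=1(const) G4=NOT G4=NOT 1=0 -> 00010
Step 7: G0=(0+0>=2)=0 G1=G0=0 G2=0(const) G3=1(const) G4=NOT G4=NOT 0=1 -> 00011

00011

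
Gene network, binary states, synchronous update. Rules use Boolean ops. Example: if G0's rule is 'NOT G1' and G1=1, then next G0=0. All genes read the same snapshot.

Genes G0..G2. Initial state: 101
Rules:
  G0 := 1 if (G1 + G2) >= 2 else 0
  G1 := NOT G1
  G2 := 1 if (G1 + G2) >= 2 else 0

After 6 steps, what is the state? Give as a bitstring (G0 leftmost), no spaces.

Step 1: G0=(0+1>=2)=0 G1=NOT G1=NOT 0=1 G2=(0+1>=2)=0 -> 010
Step 2: G0=(1+0>=2)=0 G1=NOT G1=NOT 1=0 G2=(1+0>=2)=0 -> 000
Step 3: G0=(0+0>=2)=0 G1=NOT G1=NOT 0=1 G2=(0+0>=2)=0 -> 010
Step 4: G0=(1+0>=2)=0 G1=NOT G1=NOT 1=0 G2=(1+0>=2)=0 -> 000
Step 5: G0=(0+0>=2)=0 G1=NOT G1=NOT 0=1 G2=(0+0>=2)=0 -> 010
Step 6: G0=(1+0>=2)=0 G1=NOT G1=NOT 1=0 G2=(1+0>=2)=0 -> 000

000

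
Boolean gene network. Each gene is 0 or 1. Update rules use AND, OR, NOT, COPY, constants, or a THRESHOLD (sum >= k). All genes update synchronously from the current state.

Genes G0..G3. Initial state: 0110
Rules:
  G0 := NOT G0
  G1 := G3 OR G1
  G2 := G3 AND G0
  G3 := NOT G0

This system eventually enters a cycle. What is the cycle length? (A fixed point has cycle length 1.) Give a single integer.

Step 0: 0110
Step 1: G0=NOT G0=NOT 0=1 G1=G3|G1=0|1=1 G2=G3&G0=0&0=0 G3=NOT G0=NOT 0=1 -> 1101
Step 2: G0=NOT G0=NOT 1=0 G1=G3|G1=1|1=1 G2=G3&G0=1&1=1 G3=NOT G0=NOT 1=0 -> 0110
State from step 2 equals state from step 0 -> cycle length 2

Answer: 2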